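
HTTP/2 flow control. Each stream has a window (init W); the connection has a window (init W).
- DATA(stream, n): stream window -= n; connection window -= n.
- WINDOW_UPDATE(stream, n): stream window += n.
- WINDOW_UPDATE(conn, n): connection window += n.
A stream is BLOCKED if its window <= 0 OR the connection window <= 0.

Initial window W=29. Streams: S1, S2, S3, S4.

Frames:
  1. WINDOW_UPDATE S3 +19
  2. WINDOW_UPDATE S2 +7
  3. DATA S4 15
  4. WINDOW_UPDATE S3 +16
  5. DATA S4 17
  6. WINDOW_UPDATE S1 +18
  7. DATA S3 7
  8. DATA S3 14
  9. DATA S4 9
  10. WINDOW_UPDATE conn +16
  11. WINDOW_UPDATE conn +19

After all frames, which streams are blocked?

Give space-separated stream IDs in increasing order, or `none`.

Answer: S4

Derivation:
Op 1: conn=29 S1=29 S2=29 S3=48 S4=29 blocked=[]
Op 2: conn=29 S1=29 S2=36 S3=48 S4=29 blocked=[]
Op 3: conn=14 S1=29 S2=36 S3=48 S4=14 blocked=[]
Op 4: conn=14 S1=29 S2=36 S3=64 S4=14 blocked=[]
Op 5: conn=-3 S1=29 S2=36 S3=64 S4=-3 blocked=[1, 2, 3, 4]
Op 6: conn=-3 S1=47 S2=36 S3=64 S4=-3 blocked=[1, 2, 3, 4]
Op 7: conn=-10 S1=47 S2=36 S3=57 S4=-3 blocked=[1, 2, 3, 4]
Op 8: conn=-24 S1=47 S2=36 S3=43 S4=-3 blocked=[1, 2, 3, 4]
Op 9: conn=-33 S1=47 S2=36 S3=43 S4=-12 blocked=[1, 2, 3, 4]
Op 10: conn=-17 S1=47 S2=36 S3=43 S4=-12 blocked=[1, 2, 3, 4]
Op 11: conn=2 S1=47 S2=36 S3=43 S4=-12 blocked=[4]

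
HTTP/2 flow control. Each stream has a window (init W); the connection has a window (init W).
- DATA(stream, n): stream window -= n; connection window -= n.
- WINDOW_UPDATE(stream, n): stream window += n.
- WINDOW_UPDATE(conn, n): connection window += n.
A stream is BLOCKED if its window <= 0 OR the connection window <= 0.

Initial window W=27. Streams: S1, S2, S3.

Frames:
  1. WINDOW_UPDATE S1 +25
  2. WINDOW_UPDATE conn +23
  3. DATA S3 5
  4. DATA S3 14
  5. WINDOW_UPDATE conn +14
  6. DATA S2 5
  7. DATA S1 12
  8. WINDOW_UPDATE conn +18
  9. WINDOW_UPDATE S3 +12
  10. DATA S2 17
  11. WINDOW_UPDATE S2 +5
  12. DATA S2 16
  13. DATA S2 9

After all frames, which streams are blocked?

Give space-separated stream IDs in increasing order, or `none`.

Answer: S2

Derivation:
Op 1: conn=27 S1=52 S2=27 S3=27 blocked=[]
Op 2: conn=50 S1=52 S2=27 S3=27 blocked=[]
Op 3: conn=45 S1=52 S2=27 S3=22 blocked=[]
Op 4: conn=31 S1=52 S2=27 S3=8 blocked=[]
Op 5: conn=45 S1=52 S2=27 S3=8 blocked=[]
Op 6: conn=40 S1=52 S2=22 S3=8 blocked=[]
Op 7: conn=28 S1=40 S2=22 S3=8 blocked=[]
Op 8: conn=46 S1=40 S2=22 S3=8 blocked=[]
Op 9: conn=46 S1=40 S2=22 S3=20 blocked=[]
Op 10: conn=29 S1=40 S2=5 S3=20 blocked=[]
Op 11: conn=29 S1=40 S2=10 S3=20 blocked=[]
Op 12: conn=13 S1=40 S2=-6 S3=20 blocked=[2]
Op 13: conn=4 S1=40 S2=-15 S3=20 blocked=[2]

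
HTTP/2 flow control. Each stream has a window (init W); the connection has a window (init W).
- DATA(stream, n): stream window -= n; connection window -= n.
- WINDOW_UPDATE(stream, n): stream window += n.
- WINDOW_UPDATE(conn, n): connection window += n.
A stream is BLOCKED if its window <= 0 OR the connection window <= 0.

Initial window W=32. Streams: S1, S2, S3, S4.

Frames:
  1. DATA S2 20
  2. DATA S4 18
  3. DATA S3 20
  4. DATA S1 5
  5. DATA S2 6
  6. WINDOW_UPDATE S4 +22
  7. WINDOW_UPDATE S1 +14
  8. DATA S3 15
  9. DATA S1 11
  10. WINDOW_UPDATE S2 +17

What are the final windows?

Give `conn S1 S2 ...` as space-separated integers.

Answer: -63 30 23 -3 36

Derivation:
Op 1: conn=12 S1=32 S2=12 S3=32 S4=32 blocked=[]
Op 2: conn=-6 S1=32 S2=12 S3=32 S4=14 blocked=[1, 2, 3, 4]
Op 3: conn=-26 S1=32 S2=12 S3=12 S4=14 blocked=[1, 2, 3, 4]
Op 4: conn=-31 S1=27 S2=12 S3=12 S4=14 blocked=[1, 2, 3, 4]
Op 5: conn=-37 S1=27 S2=6 S3=12 S4=14 blocked=[1, 2, 3, 4]
Op 6: conn=-37 S1=27 S2=6 S3=12 S4=36 blocked=[1, 2, 3, 4]
Op 7: conn=-37 S1=41 S2=6 S3=12 S4=36 blocked=[1, 2, 3, 4]
Op 8: conn=-52 S1=41 S2=6 S3=-3 S4=36 blocked=[1, 2, 3, 4]
Op 9: conn=-63 S1=30 S2=6 S3=-3 S4=36 blocked=[1, 2, 3, 4]
Op 10: conn=-63 S1=30 S2=23 S3=-3 S4=36 blocked=[1, 2, 3, 4]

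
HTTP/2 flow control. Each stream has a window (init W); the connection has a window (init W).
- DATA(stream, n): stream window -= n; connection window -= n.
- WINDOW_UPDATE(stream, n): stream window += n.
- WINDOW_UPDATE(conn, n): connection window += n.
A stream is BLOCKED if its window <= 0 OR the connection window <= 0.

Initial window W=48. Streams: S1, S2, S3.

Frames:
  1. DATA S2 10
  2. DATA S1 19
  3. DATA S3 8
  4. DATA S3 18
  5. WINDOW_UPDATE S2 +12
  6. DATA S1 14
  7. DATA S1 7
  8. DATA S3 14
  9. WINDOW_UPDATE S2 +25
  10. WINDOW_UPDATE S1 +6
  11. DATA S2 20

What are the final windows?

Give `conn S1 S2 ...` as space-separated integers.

Op 1: conn=38 S1=48 S2=38 S3=48 blocked=[]
Op 2: conn=19 S1=29 S2=38 S3=48 blocked=[]
Op 3: conn=11 S1=29 S2=38 S3=40 blocked=[]
Op 4: conn=-7 S1=29 S2=38 S3=22 blocked=[1, 2, 3]
Op 5: conn=-7 S1=29 S2=50 S3=22 blocked=[1, 2, 3]
Op 6: conn=-21 S1=15 S2=50 S3=22 blocked=[1, 2, 3]
Op 7: conn=-28 S1=8 S2=50 S3=22 blocked=[1, 2, 3]
Op 8: conn=-42 S1=8 S2=50 S3=8 blocked=[1, 2, 3]
Op 9: conn=-42 S1=8 S2=75 S3=8 blocked=[1, 2, 3]
Op 10: conn=-42 S1=14 S2=75 S3=8 blocked=[1, 2, 3]
Op 11: conn=-62 S1=14 S2=55 S3=8 blocked=[1, 2, 3]

Answer: -62 14 55 8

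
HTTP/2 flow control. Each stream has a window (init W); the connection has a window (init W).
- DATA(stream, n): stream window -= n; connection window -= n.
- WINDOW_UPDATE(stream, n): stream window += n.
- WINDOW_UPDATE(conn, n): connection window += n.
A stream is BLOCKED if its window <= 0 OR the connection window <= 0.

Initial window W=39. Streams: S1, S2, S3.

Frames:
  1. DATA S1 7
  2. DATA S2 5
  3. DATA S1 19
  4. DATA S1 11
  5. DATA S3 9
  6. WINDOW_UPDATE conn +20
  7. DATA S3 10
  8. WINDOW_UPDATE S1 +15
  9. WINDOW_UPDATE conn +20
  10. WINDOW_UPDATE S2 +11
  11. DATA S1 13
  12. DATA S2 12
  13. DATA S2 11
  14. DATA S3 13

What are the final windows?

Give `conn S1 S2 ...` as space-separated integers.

Op 1: conn=32 S1=32 S2=39 S3=39 blocked=[]
Op 2: conn=27 S1=32 S2=34 S3=39 blocked=[]
Op 3: conn=8 S1=13 S2=34 S3=39 blocked=[]
Op 4: conn=-3 S1=2 S2=34 S3=39 blocked=[1, 2, 3]
Op 5: conn=-12 S1=2 S2=34 S3=30 blocked=[1, 2, 3]
Op 6: conn=8 S1=2 S2=34 S3=30 blocked=[]
Op 7: conn=-2 S1=2 S2=34 S3=20 blocked=[1, 2, 3]
Op 8: conn=-2 S1=17 S2=34 S3=20 blocked=[1, 2, 3]
Op 9: conn=18 S1=17 S2=34 S3=20 blocked=[]
Op 10: conn=18 S1=17 S2=45 S3=20 blocked=[]
Op 11: conn=5 S1=4 S2=45 S3=20 blocked=[]
Op 12: conn=-7 S1=4 S2=33 S3=20 blocked=[1, 2, 3]
Op 13: conn=-18 S1=4 S2=22 S3=20 blocked=[1, 2, 3]
Op 14: conn=-31 S1=4 S2=22 S3=7 blocked=[1, 2, 3]

Answer: -31 4 22 7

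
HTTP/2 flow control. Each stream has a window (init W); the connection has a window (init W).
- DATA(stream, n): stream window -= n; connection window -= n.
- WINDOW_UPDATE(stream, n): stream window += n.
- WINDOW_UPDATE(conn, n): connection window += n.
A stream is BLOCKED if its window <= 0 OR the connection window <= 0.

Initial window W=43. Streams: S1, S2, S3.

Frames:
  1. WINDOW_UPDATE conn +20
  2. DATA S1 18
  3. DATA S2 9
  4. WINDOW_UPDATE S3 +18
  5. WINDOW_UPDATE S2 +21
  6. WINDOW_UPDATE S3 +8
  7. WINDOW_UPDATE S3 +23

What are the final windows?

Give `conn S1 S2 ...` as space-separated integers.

Op 1: conn=63 S1=43 S2=43 S3=43 blocked=[]
Op 2: conn=45 S1=25 S2=43 S3=43 blocked=[]
Op 3: conn=36 S1=25 S2=34 S3=43 blocked=[]
Op 4: conn=36 S1=25 S2=34 S3=61 blocked=[]
Op 5: conn=36 S1=25 S2=55 S3=61 blocked=[]
Op 6: conn=36 S1=25 S2=55 S3=69 blocked=[]
Op 7: conn=36 S1=25 S2=55 S3=92 blocked=[]

Answer: 36 25 55 92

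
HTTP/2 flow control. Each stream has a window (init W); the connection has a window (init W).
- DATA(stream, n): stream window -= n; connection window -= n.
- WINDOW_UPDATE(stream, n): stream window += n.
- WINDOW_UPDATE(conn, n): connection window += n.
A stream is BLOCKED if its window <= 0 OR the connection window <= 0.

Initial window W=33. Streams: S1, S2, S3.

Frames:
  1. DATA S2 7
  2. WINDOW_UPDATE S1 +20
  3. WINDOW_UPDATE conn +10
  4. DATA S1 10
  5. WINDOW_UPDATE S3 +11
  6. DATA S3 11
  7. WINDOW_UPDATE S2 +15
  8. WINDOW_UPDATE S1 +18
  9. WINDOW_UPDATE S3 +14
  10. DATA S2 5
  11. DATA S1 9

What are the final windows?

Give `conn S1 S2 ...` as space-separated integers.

Op 1: conn=26 S1=33 S2=26 S3=33 blocked=[]
Op 2: conn=26 S1=53 S2=26 S3=33 blocked=[]
Op 3: conn=36 S1=53 S2=26 S3=33 blocked=[]
Op 4: conn=26 S1=43 S2=26 S3=33 blocked=[]
Op 5: conn=26 S1=43 S2=26 S3=44 blocked=[]
Op 6: conn=15 S1=43 S2=26 S3=33 blocked=[]
Op 7: conn=15 S1=43 S2=41 S3=33 blocked=[]
Op 8: conn=15 S1=61 S2=41 S3=33 blocked=[]
Op 9: conn=15 S1=61 S2=41 S3=47 blocked=[]
Op 10: conn=10 S1=61 S2=36 S3=47 blocked=[]
Op 11: conn=1 S1=52 S2=36 S3=47 blocked=[]

Answer: 1 52 36 47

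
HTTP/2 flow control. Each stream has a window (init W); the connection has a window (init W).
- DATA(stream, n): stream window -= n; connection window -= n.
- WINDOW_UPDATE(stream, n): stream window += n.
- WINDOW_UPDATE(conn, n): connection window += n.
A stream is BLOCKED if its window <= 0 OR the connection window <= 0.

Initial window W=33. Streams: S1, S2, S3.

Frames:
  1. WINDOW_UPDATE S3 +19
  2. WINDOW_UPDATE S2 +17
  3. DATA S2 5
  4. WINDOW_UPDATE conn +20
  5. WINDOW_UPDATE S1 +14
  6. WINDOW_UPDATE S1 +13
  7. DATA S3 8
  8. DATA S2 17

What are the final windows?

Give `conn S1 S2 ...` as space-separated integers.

Op 1: conn=33 S1=33 S2=33 S3=52 blocked=[]
Op 2: conn=33 S1=33 S2=50 S3=52 blocked=[]
Op 3: conn=28 S1=33 S2=45 S3=52 blocked=[]
Op 4: conn=48 S1=33 S2=45 S3=52 blocked=[]
Op 5: conn=48 S1=47 S2=45 S3=52 blocked=[]
Op 6: conn=48 S1=60 S2=45 S3=52 blocked=[]
Op 7: conn=40 S1=60 S2=45 S3=44 blocked=[]
Op 8: conn=23 S1=60 S2=28 S3=44 blocked=[]

Answer: 23 60 28 44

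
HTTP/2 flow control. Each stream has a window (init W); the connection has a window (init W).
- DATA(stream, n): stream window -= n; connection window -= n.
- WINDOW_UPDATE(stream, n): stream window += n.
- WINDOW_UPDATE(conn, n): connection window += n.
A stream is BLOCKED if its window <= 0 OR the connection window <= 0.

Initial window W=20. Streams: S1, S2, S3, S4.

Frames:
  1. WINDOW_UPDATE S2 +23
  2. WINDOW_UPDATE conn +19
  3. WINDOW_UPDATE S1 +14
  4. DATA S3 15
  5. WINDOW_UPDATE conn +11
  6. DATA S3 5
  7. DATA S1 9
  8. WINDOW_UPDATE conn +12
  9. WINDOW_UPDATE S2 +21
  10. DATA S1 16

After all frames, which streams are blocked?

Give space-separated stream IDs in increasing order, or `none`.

Answer: S3

Derivation:
Op 1: conn=20 S1=20 S2=43 S3=20 S4=20 blocked=[]
Op 2: conn=39 S1=20 S2=43 S3=20 S4=20 blocked=[]
Op 3: conn=39 S1=34 S2=43 S3=20 S4=20 blocked=[]
Op 4: conn=24 S1=34 S2=43 S3=5 S4=20 blocked=[]
Op 5: conn=35 S1=34 S2=43 S3=5 S4=20 blocked=[]
Op 6: conn=30 S1=34 S2=43 S3=0 S4=20 blocked=[3]
Op 7: conn=21 S1=25 S2=43 S3=0 S4=20 blocked=[3]
Op 8: conn=33 S1=25 S2=43 S3=0 S4=20 blocked=[3]
Op 9: conn=33 S1=25 S2=64 S3=0 S4=20 blocked=[3]
Op 10: conn=17 S1=9 S2=64 S3=0 S4=20 blocked=[3]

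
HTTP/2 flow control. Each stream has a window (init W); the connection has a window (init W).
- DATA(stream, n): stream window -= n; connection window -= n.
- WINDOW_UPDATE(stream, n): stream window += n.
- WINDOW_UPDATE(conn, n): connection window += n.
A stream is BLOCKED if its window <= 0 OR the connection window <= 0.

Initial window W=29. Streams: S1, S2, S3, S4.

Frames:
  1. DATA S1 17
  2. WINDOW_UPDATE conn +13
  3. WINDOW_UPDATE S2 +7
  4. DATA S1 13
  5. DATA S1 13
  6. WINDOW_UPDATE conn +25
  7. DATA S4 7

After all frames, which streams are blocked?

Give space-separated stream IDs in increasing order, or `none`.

Op 1: conn=12 S1=12 S2=29 S3=29 S4=29 blocked=[]
Op 2: conn=25 S1=12 S2=29 S3=29 S4=29 blocked=[]
Op 3: conn=25 S1=12 S2=36 S3=29 S4=29 blocked=[]
Op 4: conn=12 S1=-1 S2=36 S3=29 S4=29 blocked=[1]
Op 5: conn=-1 S1=-14 S2=36 S3=29 S4=29 blocked=[1, 2, 3, 4]
Op 6: conn=24 S1=-14 S2=36 S3=29 S4=29 blocked=[1]
Op 7: conn=17 S1=-14 S2=36 S3=29 S4=22 blocked=[1]

Answer: S1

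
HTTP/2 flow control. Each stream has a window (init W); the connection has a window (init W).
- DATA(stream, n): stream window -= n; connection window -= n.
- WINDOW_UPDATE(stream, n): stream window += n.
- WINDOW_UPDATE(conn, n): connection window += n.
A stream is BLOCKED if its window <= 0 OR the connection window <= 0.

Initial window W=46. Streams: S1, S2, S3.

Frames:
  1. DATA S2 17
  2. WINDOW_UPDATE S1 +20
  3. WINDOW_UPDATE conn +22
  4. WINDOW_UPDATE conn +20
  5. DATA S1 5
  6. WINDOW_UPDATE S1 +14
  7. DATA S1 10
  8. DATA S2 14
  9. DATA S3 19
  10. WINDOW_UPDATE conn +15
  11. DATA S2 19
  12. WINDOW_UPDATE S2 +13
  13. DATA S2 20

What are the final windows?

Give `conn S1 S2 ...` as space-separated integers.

Op 1: conn=29 S1=46 S2=29 S3=46 blocked=[]
Op 2: conn=29 S1=66 S2=29 S3=46 blocked=[]
Op 3: conn=51 S1=66 S2=29 S3=46 blocked=[]
Op 4: conn=71 S1=66 S2=29 S3=46 blocked=[]
Op 5: conn=66 S1=61 S2=29 S3=46 blocked=[]
Op 6: conn=66 S1=75 S2=29 S3=46 blocked=[]
Op 7: conn=56 S1=65 S2=29 S3=46 blocked=[]
Op 8: conn=42 S1=65 S2=15 S3=46 blocked=[]
Op 9: conn=23 S1=65 S2=15 S3=27 blocked=[]
Op 10: conn=38 S1=65 S2=15 S3=27 blocked=[]
Op 11: conn=19 S1=65 S2=-4 S3=27 blocked=[2]
Op 12: conn=19 S1=65 S2=9 S3=27 blocked=[]
Op 13: conn=-1 S1=65 S2=-11 S3=27 blocked=[1, 2, 3]

Answer: -1 65 -11 27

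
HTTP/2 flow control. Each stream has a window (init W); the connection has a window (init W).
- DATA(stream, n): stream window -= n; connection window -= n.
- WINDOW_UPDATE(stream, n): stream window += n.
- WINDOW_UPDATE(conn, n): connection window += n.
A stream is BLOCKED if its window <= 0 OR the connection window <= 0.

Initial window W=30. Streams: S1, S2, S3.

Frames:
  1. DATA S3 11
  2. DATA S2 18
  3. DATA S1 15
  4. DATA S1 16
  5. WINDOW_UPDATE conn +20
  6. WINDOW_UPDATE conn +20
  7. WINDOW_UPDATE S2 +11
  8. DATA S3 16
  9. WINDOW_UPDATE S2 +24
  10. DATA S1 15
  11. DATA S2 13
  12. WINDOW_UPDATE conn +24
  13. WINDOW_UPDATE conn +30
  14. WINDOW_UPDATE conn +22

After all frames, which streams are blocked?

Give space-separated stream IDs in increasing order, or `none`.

Answer: S1

Derivation:
Op 1: conn=19 S1=30 S2=30 S3=19 blocked=[]
Op 2: conn=1 S1=30 S2=12 S3=19 blocked=[]
Op 3: conn=-14 S1=15 S2=12 S3=19 blocked=[1, 2, 3]
Op 4: conn=-30 S1=-1 S2=12 S3=19 blocked=[1, 2, 3]
Op 5: conn=-10 S1=-1 S2=12 S3=19 blocked=[1, 2, 3]
Op 6: conn=10 S1=-1 S2=12 S3=19 blocked=[1]
Op 7: conn=10 S1=-1 S2=23 S3=19 blocked=[1]
Op 8: conn=-6 S1=-1 S2=23 S3=3 blocked=[1, 2, 3]
Op 9: conn=-6 S1=-1 S2=47 S3=3 blocked=[1, 2, 3]
Op 10: conn=-21 S1=-16 S2=47 S3=3 blocked=[1, 2, 3]
Op 11: conn=-34 S1=-16 S2=34 S3=3 blocked=[1, 2, 3]
Op 12: conn=-10 S1=-16 S2=34 S3=3 blocked=[1, 2, 3]
Op 13: conn=20 S1=-16 S2=34 S3=3 blocked=[1]
Op 14: conn=42 S1=-16 S2=34 S3=3 blocked=[1]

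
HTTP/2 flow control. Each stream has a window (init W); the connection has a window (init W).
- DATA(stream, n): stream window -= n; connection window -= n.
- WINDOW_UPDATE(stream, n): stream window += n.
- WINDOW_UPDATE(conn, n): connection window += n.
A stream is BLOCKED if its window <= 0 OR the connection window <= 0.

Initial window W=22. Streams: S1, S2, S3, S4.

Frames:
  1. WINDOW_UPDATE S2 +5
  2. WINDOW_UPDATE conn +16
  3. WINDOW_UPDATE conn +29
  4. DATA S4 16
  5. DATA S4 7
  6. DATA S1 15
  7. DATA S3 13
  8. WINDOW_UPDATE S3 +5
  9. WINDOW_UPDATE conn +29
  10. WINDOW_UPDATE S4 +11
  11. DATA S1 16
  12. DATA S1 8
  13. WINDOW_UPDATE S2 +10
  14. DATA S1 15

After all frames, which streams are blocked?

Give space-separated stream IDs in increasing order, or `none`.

Answer: S1

Derivation:
Op 1: conn=22 S1=22 S2=27 S3=22 S4=22 blocked=[]
Op 2: conn=38 S1=22 S2=27 S3=22 S4=22 blocked=[]
Op 3: conn=67 S1=22 S2=27 S3=22 S4=22 blocked=[]
Op 4: conn=51 S1=22 S2=27 S3=22 S4=6 blocked=[]
Op 5: conn=44 S1=22 S2=27 S3=22 S4=-1 blocked=[4]
Op 6: conn=29 S1=7 S2=27 S3=22 S4=-1 blocked=[4]
Op 7: conn=16 S1=7 S2=27 S3=9 S4=-1 blocked=[4]
Op 8: conn=16 S1=7 S2=27 S3=14 S4=-1 blocked=[4]
Op 9: conn=45 S1=7 S2=27 S3=14 S4=-1 blocked=[4]
Op 10: conn=45 S1=7 S2=27 S3=14 S4=10 blocked=[]
Op 11: conn=29 S1=-9 S2=27 S3=14 S4=10 blocked=[1]
Op 12: conn=21 S1=-17 S2=27 S3=14 S4=10 blocked=[1]
Op 13: conn=21 S1=-17 S2=37 S3=14 S4=10 blocked=[1]
Op 14: conn=6 S1=-32 S2=37 S3=14 S4=10 blocked=[1]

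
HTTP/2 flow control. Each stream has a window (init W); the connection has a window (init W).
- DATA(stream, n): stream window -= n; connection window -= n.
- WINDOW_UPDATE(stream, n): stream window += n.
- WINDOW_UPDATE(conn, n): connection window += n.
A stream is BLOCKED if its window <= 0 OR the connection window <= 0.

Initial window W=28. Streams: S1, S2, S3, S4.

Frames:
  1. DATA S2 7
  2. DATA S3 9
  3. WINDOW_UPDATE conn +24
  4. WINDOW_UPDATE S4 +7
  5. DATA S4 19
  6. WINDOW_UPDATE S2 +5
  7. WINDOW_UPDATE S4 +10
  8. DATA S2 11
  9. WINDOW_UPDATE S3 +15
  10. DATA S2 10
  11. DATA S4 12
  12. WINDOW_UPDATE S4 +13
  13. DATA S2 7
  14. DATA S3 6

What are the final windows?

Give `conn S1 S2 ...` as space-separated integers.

Op 1: conn=21 S1=28 S2=21 S3=28 S4=28 blocked=[]
Op 2: conn=12 S1=28 S2=21 S3=19 S4=28 blocked=[]
Op 3: conn=36 S1=28 S2=21 S3=19 S4=28 blocked=[]
Op 4: conn=36 S1=28 S2=21 S3=19 S4=35 blocked=[]
Op 5: conn=17 S1=28 S2=21 S3=19 S4=16 blocked=[]
Op 6: conn=17 S1=28 S2=26 S3=19 S4=16 blocked=[]
Op 7: conn=17 S1=28 S2=26 S3=19 S4=26 blocked=[]
Op 8: conn=6 S1=28 S2=15 S3=19 S4=26 blocked=[]
Op 9: conn=6 S1=28 S2=15 S3=34 S4=26 blocked=[]
Op 10: conn=-4 S1=28 S2=5 S3=34 S4=26 blocked=[1, 2, 3, 4]
Op 11: conn=-16 S1=28 S2=5 S3=34 S4=14 blocked=[1, 2, 3, 4]
Op 12: conn=-16 S1=28 S2=5 S3=34 S4=27 blocked=[1, 2, 3, 4]
Op 13: conn=-23 S1=28 S2=-2 S3=34 S4=27 blocked=[1, 2, 3, 4]
Op 14: conn=-29 S1=28 S2=-2 S3=28 S4=27 blocked=[1, 2, 3, 4]

Answer: -29 28 -2 28 27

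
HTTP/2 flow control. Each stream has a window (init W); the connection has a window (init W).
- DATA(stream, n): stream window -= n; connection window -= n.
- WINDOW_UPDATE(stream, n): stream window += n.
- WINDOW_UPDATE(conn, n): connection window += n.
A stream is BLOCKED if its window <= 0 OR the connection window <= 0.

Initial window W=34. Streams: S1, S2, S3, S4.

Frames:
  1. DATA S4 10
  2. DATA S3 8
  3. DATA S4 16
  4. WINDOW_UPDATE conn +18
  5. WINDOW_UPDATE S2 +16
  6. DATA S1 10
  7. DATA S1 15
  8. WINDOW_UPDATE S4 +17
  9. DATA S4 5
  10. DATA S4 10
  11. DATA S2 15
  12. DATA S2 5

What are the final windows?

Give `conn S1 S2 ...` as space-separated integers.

Answer: -42 9 30 26 10

Derivation:
Op 1: conn=24 S1=34 S2=34 S3=34 S4=24 blocked=[]
Op 2: conn=16 S1=34 S2=34 S3=26 S4=24 blocked=[]
Op 3: conn=0 S1=34 S2=34 S3=26 S4=8 blocked=[1, 2, 3, 4]
Op 4: conn=18 S1=34 S2=34 S3=26 S4=8 blocked=[]
Op 5: conn=18 S1=34 S2=50 S3=26 S4=8 blocked=[]
Op 6: conn=8 S1=24 S2=50 S3=26 S4=8 blocked=[]
Op 7: conn=-7 S1=9 S2=50 S3=26 S4=8 blocked=[1, 2, 3, 4]
Op 8: conn=-7 S1=9 S2=50 S3=26 S4=25 blocked=[1, 2, 3, 4]
Op 9: conn=-12 S1=9 S2=50 S3=26 S4=20 blocked=[1, 2, 3, 4]
Op 10: conn=-22 S1=9 S2=50 S3=26 S4=10 blocked=[1, 2, 3, 4]
Op 11: conn=-37 S1=9 S2=35 S3=26 S4=10 blocked=[1, 2, 3, 4]
Op 12: conn=-42 S1=9 S2=30 S3=26 S4=10 blocked=[1, 2, 3, 4]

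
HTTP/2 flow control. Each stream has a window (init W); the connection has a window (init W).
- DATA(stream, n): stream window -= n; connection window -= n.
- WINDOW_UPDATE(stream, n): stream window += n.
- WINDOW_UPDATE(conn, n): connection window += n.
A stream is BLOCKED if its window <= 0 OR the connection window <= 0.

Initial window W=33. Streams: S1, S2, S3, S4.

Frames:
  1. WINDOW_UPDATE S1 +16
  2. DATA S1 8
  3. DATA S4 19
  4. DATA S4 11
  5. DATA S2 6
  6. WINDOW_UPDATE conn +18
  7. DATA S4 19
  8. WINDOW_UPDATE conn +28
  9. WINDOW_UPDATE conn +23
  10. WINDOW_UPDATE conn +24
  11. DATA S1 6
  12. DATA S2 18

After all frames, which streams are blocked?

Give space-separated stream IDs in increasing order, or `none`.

Answer: S4

Derivation:
Op 1: conn=33 S1=49 S2=33 S3=33 S4=33 blocked=[]
Op 2: conn=25 S1=41 S2=33 S3=33 S4=33 blocked=[]
Op 3: conn=6 S1=41 S2=33 S3=33 S4=14 blocked=[]
Op 4: conn=-5 S1=41 S2=33 S3=33 S4=3 blocked=[1, 2, 3, 4]
Op 5: conn=-11 S1=41 S2=27 S3=33 S4=3 blocked=[1, 2, 3, 4]
Op 6: conn=7 S1=41 S2=27 S3=33 S4=3 blocked=[]
Op 7: conn=-12 S1=41 S2=27 S3=33 S4=-16 blocked=[1, 2, 3, 4]
Op 8: conn=16 S1=41 S2=27 S3=33 S4=-16 blocked=[4]
Op 9: conn=39 S1=41 S2=27 S3=33 S4=-16 blocked=[4]
Op 10: conn=63 S1=41 S2=27 S3=33 S4=-16 blocked=[4]
Op 11: conn=57 S1=35 S2=27 S3=33 S4=-16 blocked=[4]
Op 12: conn=39 S1=35 S2=9 S3=33 S4=-16 blocked=[4]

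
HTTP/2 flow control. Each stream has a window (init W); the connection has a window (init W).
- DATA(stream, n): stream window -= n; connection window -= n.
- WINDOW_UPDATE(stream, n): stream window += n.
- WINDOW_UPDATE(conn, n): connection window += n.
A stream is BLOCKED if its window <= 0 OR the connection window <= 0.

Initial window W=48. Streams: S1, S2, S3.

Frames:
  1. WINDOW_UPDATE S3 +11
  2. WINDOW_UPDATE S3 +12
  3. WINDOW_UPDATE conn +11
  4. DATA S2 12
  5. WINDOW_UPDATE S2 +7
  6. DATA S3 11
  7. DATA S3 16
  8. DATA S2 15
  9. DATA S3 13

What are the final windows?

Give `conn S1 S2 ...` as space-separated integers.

Answer: -8 48 28 31

Derivation:
Op 1: conn=48 S1=48 S2=48 S3=59 blocked=[]
Op 2: conn=48 S1=48 S2=48 S3=71 blocked=[]
Op 3: conn=59 S1=48 S2=48 S3=71 blocked=[]
Op 4: conn=47 S1=48 S2=36 S3=71 blocked=[]
Op 5: conn=47 S1=48 S2=43 S3=71 blocked=[]
Op 6: conn=36 S1=48 S2=43 S3=60 blocked=[]
Op 7: conn=20 S1=48 S2=43 S3=44 blocked=[]
Op 8: conn=5 S1=48 S2=28 S3=44 blocked=[]
Op 9: conn=-8 S1=48 S2=28 S3=31 blocked=[1, 2, 3]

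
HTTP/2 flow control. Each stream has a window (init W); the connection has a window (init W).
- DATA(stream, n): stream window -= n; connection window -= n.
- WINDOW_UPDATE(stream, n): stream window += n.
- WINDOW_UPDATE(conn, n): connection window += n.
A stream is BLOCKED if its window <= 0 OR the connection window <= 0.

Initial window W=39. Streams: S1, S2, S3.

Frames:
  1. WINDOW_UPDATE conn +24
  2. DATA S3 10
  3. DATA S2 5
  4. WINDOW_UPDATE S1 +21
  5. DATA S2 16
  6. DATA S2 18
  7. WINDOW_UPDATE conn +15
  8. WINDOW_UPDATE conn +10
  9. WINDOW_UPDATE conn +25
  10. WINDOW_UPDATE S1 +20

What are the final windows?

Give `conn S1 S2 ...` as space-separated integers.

Op 1: conn=63 S1=39 S2=39 S3=39 blocked=[]
Op 2: conn=53 S1=39 S2=39 S3=29 blocked=[]
Op 3: conn=48 S1=39 S2=34 S3=29 blocked=[]
Op 4: conn=48 S1=60 S2=34 S3=29 blocked=[]
Op 5: conn=32 S1=60 S2=18 S3=29 blocked=[]
Op 6: conn=14 S1=60 S2=0 S3=29 blocked=[2]
Op 7: conn=29 S1=60 S2=0 S3=29 blocked=[2]
Op 8: conn=39 S1=60 S2=0 S3=29 blocked=[2]
Op 9: conn=64 S1=60 S2=0 S3=29 blocked=[2]
Op 10: conn=64 S1=80 S2=0 S3=29 blocked=[2]

Answer: 64 80 0 29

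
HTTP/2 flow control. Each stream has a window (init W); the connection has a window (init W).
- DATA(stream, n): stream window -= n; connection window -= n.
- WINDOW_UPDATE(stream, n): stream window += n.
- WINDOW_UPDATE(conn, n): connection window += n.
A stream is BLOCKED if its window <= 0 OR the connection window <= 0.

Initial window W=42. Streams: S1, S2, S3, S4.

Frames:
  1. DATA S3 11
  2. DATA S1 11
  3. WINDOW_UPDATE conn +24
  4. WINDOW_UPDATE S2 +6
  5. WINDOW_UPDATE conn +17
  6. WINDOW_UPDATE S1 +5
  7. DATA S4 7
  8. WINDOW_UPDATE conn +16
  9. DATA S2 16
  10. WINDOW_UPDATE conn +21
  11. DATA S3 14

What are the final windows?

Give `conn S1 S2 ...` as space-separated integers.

Answer: 61 36 32 17 35

Derivation:
Op 1: conn=31 S1=42 S2=42 S3=31 S4=42 blocked=[]
Op 2: conn=20 S1=31 S2=42 S3=31 S4=42 blocked=[]
Op 3: conn=44 S1=31 S2=42 S3=31 S4=42 blocked=[]
Op 4: conn=44 S1=31 S2=48 S3=31 S4=42 blocked=[]
Op 5: conn=61 S1=31 S2=48 S3=31 S4=42 blocked=[]
Op 6: conn=61 S1=36 S2=48 S3=31 S4=42 blocked=[]
Op 7: conn=54 S1=36 S2=48 S3=31 S4=35 blocked=[]
Op 8: conn=70 S1=36 S2=48 S3=31 S4=35 blocked=[]
Op 9: conn=54 S1=36 S2=32 S3=31 S4=35 blocked=[]
Op 10: conn=75 S1=36 S2=32 S3=31 S4=35 blocked=[]
Op 11: conn=61 S1=36 S2=32 S3=17 S4=35 blocked=[]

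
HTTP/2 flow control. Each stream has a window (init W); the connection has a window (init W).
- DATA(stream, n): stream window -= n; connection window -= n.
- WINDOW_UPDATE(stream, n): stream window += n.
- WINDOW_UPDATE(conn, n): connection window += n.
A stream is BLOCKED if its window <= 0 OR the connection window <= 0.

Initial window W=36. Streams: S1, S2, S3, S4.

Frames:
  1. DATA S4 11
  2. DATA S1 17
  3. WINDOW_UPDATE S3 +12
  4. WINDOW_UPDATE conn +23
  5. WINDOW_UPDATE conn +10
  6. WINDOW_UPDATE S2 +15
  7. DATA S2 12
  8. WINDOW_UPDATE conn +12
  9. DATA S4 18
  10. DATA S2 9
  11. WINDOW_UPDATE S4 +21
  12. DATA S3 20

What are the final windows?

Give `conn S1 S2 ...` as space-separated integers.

Op 1: conn=25 S1=36 S2=36 S3=36 S4=25 blocked=[]
Op 2: conn=8 S1=19 S2=36 S3=36 S4=25 blocked=[]
Op 3: conn=8 S1=19 S2=36 S3=48 S4=25 blocked=[]
Op 4: conn=31 S1=19 S2=36 S3=48 S4=25 blocked=[]
Op 5: conn=41 S1=19 S2=36 S3=48 S4=25 blocked=[]
Op 6: conn=41 S1=19 S2=51 S3=48 S4=25 blocked=[]
Op 7: conn=29 S1=19 S2=39 S3=48 S4=25 blocked=[]
Op 8: conn=41 S1=19 S2=39 S3=48 S4=25 blocked=[]
Op 9: conn=23 S1=19 S2=39 S3=48 S4=7 blocked=[]
Op 10: conn=14 S1=19 S2=30 S3=48 S4=7 blocked=[]
Op 11: conn=14 S1=19 S2=30 S3=48 S4=28 blocked=[]
Op 12: conn=-6 S1=19 S2=30 S3=28 S4=28 blocked=[1, 2, 3, 4]

Answer: -6 19 30 28 28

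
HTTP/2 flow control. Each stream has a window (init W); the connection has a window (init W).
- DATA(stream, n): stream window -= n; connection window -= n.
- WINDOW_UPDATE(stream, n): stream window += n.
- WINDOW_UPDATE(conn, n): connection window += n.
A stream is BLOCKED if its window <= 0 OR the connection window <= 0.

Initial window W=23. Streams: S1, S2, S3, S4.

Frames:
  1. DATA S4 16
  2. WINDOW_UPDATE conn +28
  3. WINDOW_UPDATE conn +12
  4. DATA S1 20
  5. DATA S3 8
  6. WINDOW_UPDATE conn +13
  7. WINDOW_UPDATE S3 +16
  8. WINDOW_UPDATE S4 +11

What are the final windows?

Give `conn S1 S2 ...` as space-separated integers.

Op 1: conn=7 S1=23 S2=23 S3=23 S4=7 blocked=[]
Op 2: conn=35 S1=23 S2=23 S3=23 S4=7 blocked=[]
Op 3: conn=47 S1=23 S2=23 S3=23 S4=7 blocked=[]
Op 4: conn=27 S1=3 S2=23 S3=23 S4=7 blocked=[]
Op 5: conn=19 S1=3 S2=23 S3=15 S4=7 blocked=[]
Op 6: conn=32 S1=3 S2=23 S3=15 S4=7 blocked=[]
Op 7: conn=32 S1=3 S2=23 S3=31 S4=7 blocked=[]
Op 8: conn=32 S1=3 S2=23 S3=31 S4=18 blocked=[]

Answer: 32 3 23 31 18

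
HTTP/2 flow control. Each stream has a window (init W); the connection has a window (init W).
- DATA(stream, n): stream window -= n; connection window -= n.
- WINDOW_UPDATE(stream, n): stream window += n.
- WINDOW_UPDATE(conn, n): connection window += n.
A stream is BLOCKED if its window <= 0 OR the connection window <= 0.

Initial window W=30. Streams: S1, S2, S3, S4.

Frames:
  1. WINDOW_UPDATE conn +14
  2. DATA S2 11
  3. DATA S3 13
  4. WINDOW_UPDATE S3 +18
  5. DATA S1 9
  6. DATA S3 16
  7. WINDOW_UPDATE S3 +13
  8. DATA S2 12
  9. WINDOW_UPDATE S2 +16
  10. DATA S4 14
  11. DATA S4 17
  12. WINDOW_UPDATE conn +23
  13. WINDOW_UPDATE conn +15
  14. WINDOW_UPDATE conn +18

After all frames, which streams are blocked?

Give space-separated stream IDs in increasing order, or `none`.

Op 1: conn=44 S1=30 S2=30 S3=30 S4=30 blocked=[]
Op 2: conn=33 S1=30 S2=19 S3=30 S4=30 blocked=[]
Op 3: conn=20 S1=30 S2=19 S3=17 S4=30 blocked=[]
Op 4: conn=20 S1=30 S2=19 S3=35 S4=30 blocked=[]
Op 5: conn=11 S1=21 S2=19 S3=35 S4=30 blocked=[]
Op 6: conn=-5 S1=21 S2=19 S3=19 S4=30 blocked=[1, 2, 3, 4]
Op 7: conn=-5 S1=21 S2=19 S3=32 S4=30 blocked=[1, 2, 3, 4]
Op 8: conn=-17 S1=21 S2=7 S3=32 S4=30 blocked=[1, 2, 3, 4]
Op 9: conn=-17 S1=21 S2=23 S3=32 S4=30 blocked=[1, 2, 3, 4]
Op 10: conn=-31 S1=21 S2=23 S3=32 S4=16 blocked=[1, 2, 3, 4]
Op 11: conn=-48 S1=21 S2=23 S3=32 S4=-1 blocked=[1, 2, 3, 4]
Op 12: conn=-25 S1=21 S2=23 S3=32 S4=-1 blocked=[1, 2, 3, 4]
Op 13: conn=-10 S1=21 S2=23 S3=32 S4=-1 blocked=[1, 2, 3, 4]
Op 14: conn=8 S1=21 S2=23 S3=32 S4=-1 blocked=[4]

Answer: S4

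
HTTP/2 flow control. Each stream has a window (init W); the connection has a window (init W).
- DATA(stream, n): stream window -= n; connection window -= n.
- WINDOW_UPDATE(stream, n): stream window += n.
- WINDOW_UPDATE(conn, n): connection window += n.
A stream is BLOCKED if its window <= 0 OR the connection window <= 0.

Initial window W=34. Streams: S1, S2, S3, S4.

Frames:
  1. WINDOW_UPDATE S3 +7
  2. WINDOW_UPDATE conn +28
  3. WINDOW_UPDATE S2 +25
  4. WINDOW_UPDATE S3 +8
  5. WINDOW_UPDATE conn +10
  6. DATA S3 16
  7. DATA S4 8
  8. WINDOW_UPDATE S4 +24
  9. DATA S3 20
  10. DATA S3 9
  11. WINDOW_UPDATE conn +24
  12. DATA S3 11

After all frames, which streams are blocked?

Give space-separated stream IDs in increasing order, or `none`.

Answer: S3

Derivation:
Op 1: conn=34 S1=34 S2=34 S3=41 S4=34 blocked=[]
Op 2: conn=62 S1=34 S2=34 S3=41 S4=34 blocked=[]
Op 3: conn=62 S1=34 S2=59 S3=41 S4=34 blocked=[]
Op 4: conn=62 S1=34 S2=59 S3=49 S4=34 blocked=[]
Op 5: conn=72 S1=34 S2=59 S3=49 S4=34 blocked=[]
Op 6: conn=56 S1=34 S2=59 S3=33 S4=34 blocked=[]
Op 7: conn=48 S1=34 S2=59 S3=33 S4=26 blocked=[]
Op 8: conn=48 S1=34 S2=59 S3=33 S4=50 blocked=[]
Op 9: conn=28 S1=34 S2=59 S3=13 S4=50 blocked=[]
Op 10: conn=19 S1=34 S2=59 S3=4 S4=50 blocked=[]
Op 11: conn=43 S1=34 S2=59 S3=4 S4=50 blocked=[]
Op 12: conn=32 S1=34 S2=59 S3=-7 S4=50 blocked=[3]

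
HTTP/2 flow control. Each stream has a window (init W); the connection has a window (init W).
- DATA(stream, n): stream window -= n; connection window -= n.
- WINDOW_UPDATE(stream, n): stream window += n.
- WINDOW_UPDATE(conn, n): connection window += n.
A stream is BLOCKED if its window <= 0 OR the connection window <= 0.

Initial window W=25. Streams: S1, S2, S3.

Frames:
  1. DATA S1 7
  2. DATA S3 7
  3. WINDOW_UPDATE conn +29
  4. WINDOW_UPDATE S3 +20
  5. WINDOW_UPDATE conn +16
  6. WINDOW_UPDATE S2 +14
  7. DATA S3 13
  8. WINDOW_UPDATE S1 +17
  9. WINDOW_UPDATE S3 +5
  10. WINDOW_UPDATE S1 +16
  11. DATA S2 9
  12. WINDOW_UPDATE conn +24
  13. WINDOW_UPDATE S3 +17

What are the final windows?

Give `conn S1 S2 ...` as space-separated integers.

Answer: 58 51 30 47

Derivation:
Op 1: conn=18 S1=18 S2=25 S3=25 blocked=[]
Op 2: conn=11 S1=18 S2=25 S3=18 blocked=[]
Op 3: conn=40 S1=18 S2=25 S3=18 blocked=[]
Op 4: conn=40 S1=18 S2=25 S3=38 blocked=[]
Op 5: conn=56 S1=18 S2=25 S3=38 blocked=[]
Op 6: conn=56 S1=18 S2=39 S3=38 blocked=[]
Op 7: conn=43 S1=18 S2=39 S3=25 blocked=[]
Op 8: conn=43 S1=35 S2=39 S3=25 blocked=[]
Op 9: conn=43 S1=35 S2=39 S3=30 blocked=[]
Op 10: conn=43 S1=51 S2=39 S3=30 blocked=[]
Op 11: conn=34 S1=51 S2=30 S3=30 blocked=[]
Op 12: conn=58 S1=51 S2=30 S3=30 blocked=[]
Op 13: conn=58 S1=51 S2=30 S3=47 blocked=[]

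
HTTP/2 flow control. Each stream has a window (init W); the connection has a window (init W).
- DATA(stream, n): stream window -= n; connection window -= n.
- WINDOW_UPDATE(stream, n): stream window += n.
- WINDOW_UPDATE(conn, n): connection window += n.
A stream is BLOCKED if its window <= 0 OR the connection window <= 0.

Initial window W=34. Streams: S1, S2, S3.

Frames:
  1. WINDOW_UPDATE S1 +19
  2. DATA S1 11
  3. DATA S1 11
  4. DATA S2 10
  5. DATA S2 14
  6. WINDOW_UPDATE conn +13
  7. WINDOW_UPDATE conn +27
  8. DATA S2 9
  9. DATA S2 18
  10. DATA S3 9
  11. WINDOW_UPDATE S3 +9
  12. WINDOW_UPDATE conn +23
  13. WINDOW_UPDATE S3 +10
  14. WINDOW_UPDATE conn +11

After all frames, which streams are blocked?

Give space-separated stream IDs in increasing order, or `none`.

Op 1: conn=34 S1=53 S2=34 S3=34 blocked=[]
Op 2: conn=23 S1=42 S2=34 S3=34 blocked=[]
Op 3: conn=12 S1=31 S2=34 S3=34 blocked=[]
Op 4: conn=2 S1=31 S2=24 S3=34 blocked=[]
Op 5: conn=-12 S1=31 S2=10 S3=34 blocked=[1, 2, 3]
Op 6: conn=1 S1=31 S2=10 S3=34 blocked=[]
Op 7: conn=28 S1=31 S2=10 S3=34 blocked=[]
Op 8: conn=19 S1=31 S2=1 S3=34 blocked=[]
Op 9: conn=1 S1=31 S2=-17 S3=34 blocked=[2]
Op 10: conn=-8 S1=31 S2=-17 S3=25 blocked=[1, 2, 3]
Op 11: conn=-8 S1=31 S2=-17 S3=34 blocked=[1, 2, 3]
Op 12: conn=15 S1=31 S2=-17 S3=34 blocked=[2]
Op 13: conn=15 S1=31 S2=-17 S3=44 blocked=[2]
Op 14: conn=26 S1=31 S2=-17 S3=44 blocked=[2]

Answer: S2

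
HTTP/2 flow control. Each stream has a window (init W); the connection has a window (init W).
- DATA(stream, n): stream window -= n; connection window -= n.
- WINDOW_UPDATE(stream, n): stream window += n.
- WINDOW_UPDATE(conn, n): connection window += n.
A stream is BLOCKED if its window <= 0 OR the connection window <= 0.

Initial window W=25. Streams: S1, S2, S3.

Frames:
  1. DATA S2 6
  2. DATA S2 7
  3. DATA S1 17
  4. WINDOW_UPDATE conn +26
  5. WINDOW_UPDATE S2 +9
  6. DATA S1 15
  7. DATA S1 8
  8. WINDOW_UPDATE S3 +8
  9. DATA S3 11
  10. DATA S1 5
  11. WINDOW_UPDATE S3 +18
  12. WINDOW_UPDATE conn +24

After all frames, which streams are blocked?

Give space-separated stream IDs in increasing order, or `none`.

Op 1: conn=19 S1=25 S2=19 S3=25 blocked=[]
Op 2: conn=12 S1=25 S2=12 S3=25 blocked=[]
Op 3: conn=-5 S1=8 S2=12 S3=25 blocked=[1, 2, 3]
Op 4: conn=21 S1=8 S2=12 S3=25 blocked=[]
Op 5: conn=21 S1=8 S2=21 S3=25 blocked=[]
Op 6: conn=6 S1=-7 S2=21 S3=25 blocked=[1]
Op 7: conn=-2 S1=-15 S2=21 S3=25 blocked=[1, 2, 3]
Op 8: conn=-2 S1=-15 S2=21 S3=33 blocked=[1, 2, 3]
Op 9: conn=-13 S1=-15 S2=21 S3=22 blocked=[1, 2, 3]
Op 10: conn=-18 S1=-20 S2=21 S3=22 blocked=[1, 2, 3]
Op 11: conn=-18 S1=-20 S2=21 S3=40 blocked=[1, 2, 3]
Op 12: conn=6 S1=-20 S2=21 S3=40 blocked=[1]

Answer: S1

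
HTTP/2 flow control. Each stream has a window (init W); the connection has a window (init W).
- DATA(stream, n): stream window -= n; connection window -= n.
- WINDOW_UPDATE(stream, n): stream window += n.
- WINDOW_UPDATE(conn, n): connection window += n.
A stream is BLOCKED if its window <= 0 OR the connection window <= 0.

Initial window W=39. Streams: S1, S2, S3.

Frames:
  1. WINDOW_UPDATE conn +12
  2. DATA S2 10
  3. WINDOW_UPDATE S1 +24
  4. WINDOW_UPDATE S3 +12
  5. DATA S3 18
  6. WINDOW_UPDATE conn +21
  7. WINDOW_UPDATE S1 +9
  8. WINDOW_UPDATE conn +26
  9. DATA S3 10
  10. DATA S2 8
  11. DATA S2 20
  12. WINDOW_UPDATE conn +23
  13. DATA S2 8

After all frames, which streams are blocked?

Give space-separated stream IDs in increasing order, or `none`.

Op 1: conn=51 S1=39 S2=39 S3=39 blocked=[]
Op 2: conn=41 S1=39 S2=29 S3=39 blocked=[]
Op 3: conn=41 S1=63 S2=29 S3=39 blocked=[]
Op 4: conn=41 S1=63 S2=29 S3=51 blocked=[]
Op 5: conn=23 S1=63 S2=29 S3=33 blocked=[]
Op 6: conn=44 S1=63 S2=29 S3=33 blocked=[]
Op 7: conn=44 S1=72 S2=29 S3=33 blocked=[]
Op 8: conn=70 S1=72 S2=29 S3=33 blocked=[]
Op 9: conn=60 S1=72 S2=29 S3=23 blocked=[]
Op 10: conn=52 S1=72 S2=21 S3=23 blocked=[]
Op 11: conn=32 S1=72 S2=1 S3=23 blocked=[]
Op 12: conn=55 S1=72 S2=1 S3=23 blocked=[]
Op 13: conn=47 S1=72 S2=-7 S3=23 blocked=[2]

Answer: S2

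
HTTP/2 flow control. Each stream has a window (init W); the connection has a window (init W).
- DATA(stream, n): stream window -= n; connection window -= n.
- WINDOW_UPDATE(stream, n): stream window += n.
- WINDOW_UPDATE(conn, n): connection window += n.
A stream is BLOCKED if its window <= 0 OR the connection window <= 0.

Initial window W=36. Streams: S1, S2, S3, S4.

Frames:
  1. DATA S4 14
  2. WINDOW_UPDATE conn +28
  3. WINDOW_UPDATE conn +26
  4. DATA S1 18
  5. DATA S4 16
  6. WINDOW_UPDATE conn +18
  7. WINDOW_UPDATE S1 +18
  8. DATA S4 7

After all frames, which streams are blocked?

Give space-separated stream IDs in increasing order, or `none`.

Op 1: conn=22 S1=36 S2=36 S3=36 S4=22 blocked=[]
Op 2: conn=50 S1=36 S2=36 S3=36 S4=22 blocked=[]
Op 3: conn=76 S1=36 S2=36 S3=36 S4=22 blocked=[]
Op 4: conn=58 S1=18 S2=36 S3=36 S4=22 blocked=[]
Op 5: conn=42 S1=18 S2=36 S3=36 S4=6 blocked=[]
Op 6: conn=60 S1=18 S2=36 S3=36 S4=6 blocked=[]
Op 7: conn=60 S1=36 S2=36 S3=36 S4=6 blocked=[]
Op 8: conn=53 S1=36 S2=36 S3=36 S4=-1 blocked=[4]

Answer: S4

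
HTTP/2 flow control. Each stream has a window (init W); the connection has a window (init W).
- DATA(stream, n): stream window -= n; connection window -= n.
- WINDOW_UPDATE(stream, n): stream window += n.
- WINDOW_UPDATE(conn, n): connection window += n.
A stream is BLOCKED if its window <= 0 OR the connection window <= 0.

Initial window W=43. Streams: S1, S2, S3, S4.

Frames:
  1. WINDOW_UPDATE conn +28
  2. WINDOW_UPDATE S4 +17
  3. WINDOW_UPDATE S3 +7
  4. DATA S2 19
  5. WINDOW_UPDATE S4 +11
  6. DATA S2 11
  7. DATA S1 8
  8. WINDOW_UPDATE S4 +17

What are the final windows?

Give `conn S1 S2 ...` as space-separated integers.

Answer: 33 35 13 50 88

Derivation:
Op 1: conn=71 S1=43 S2=43 S3=43 S4=43 blocked=[]
Op 2: conn=71 S1=43 S2=43 S3=43 S4=60 blocked=[]
Op 3: conn=71 S1=43 S2=43 S3=50 S4=60 blocked=[]
Op 4: conn=52 S1=43 S2=24 S3=50 S4=60 blocked=[]
Op 5: conn=52 S1=43 S2=24 S3=50 S4=71 blocked=[]
Op 6: conn=41 S1=43 S2=13 S3=50 S4=71 blocked=[]
Op 7: conn=33 S1=35 S2=13 S3=50 S4=71 blocked=[]
Op 8: conn=33 S1=35 S2=13 S3=50 S4=88 blocked=[]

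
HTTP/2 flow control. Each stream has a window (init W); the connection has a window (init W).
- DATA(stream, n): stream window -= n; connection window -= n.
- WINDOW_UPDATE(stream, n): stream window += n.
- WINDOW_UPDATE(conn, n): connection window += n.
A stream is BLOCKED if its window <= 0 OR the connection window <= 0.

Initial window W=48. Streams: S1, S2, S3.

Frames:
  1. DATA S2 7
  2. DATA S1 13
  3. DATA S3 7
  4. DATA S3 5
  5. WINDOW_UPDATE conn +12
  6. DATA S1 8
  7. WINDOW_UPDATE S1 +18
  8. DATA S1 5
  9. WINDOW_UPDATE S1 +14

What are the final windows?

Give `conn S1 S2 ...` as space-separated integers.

Answer: 15 54 41 36

Derivation:
Op 1: conn=41 S1=48 S2=41 S3=48 blocked=[]
Op 2: conn=28 S1=35 S2=41 S3=48 blocked=[]
Op 3: conn=21 S1=35 S2=41 S3=41 blocked=[]
Op 4: conn=16 S1=35 S2=41 S3=36 blocked=[]
Op 5: conn=28 S1=35 S2=41 S3=36 blocked=[]
Op 6: conn=20 S1=27 S2=41 S3=36 blocked=[]
Op 7: conn=20 S1=45 S2=41 S3=36 blocked=[]
Op 8: conn=15 S1=40 S2=41 S3=36 blocked=[]
Op 9: conn=15 S1=54 S2=41 S3=36 blocked=[]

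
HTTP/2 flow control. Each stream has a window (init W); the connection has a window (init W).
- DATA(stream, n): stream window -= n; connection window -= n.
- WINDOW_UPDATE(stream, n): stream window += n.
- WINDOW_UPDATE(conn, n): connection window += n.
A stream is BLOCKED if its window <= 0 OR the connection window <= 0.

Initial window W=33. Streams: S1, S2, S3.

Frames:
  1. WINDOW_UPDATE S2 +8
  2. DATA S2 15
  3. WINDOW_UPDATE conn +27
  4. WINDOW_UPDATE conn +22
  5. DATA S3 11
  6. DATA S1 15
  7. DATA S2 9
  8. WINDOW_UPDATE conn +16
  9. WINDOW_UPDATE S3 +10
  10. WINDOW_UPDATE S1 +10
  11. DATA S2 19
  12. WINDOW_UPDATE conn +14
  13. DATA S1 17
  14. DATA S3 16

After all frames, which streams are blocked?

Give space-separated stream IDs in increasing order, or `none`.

Op 1: conn=33 S1=33 S2=41 S3=33 blocked=[]
Op 2: conn=18 S1=33 S2=26 S3=33 blocked=[]
Op 3: conn=45 S1=33 S2=26 S3=33 blocked=[]
Op 4: conn=67 S1=33 S2=26 S3=33 blocked=[]
Op 5: conn=56 S1=33 S2=26 S3=22 blocked=[]
Op 6: conn=41 S1=18 S2=26 S3=22 blocked=[]
Op 7: conn=32 S1=18 S2=17 S3=22 blocked=[]
Op 8: conn=48 S1=18 S2=17 S3=22 blocked=[]
Op 9: conn=48 S1=18 S2=17 S3=32 blocked=[]
Op 10: conn=48 S1=28 S2=17 S3=32 blocked=[]
Op 11: conn=29 S1=28 S2=-2 S3=32 blocked=[2]
Op 12: conn=43 S1=28 S2=-2 S3=32 blocked=[2]
Op 13: conn=26 S1=11 S2=-2 S3=32 blocked=[2]
Op 14: conn=10 S1=11 S2=-2 S3=16 blocked=[2]

Answer: S2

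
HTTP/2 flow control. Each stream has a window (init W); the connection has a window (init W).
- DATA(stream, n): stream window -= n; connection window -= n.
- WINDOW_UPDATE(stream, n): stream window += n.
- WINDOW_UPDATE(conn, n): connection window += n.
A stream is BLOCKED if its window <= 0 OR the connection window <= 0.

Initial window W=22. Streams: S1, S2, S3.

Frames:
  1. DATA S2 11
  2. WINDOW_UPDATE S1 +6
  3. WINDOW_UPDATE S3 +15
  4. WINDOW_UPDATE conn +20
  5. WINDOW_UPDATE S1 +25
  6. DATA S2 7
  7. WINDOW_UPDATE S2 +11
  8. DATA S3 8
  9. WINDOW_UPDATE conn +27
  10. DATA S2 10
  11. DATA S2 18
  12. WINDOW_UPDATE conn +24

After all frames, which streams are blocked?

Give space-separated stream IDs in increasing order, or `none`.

Answer: S2

Derivation:
Op 1: conn=11 S1=22 S2=11 S3=22 blocked=[]
Op 2: conn=11 S1=28 S2=11 S3=22 blocked=[]
Op 3: conn=11 S1=28 S2=11 S3=37 blocked=[]
Op 4: conn=31 S1=28 S2=11 S3=37 blocked=[]
Op 5: conn=31 S1=53 S2=11 S3=37 blocked=[]
Op 6: conn=24 S1=53 S2=4 S3=37 blocked=[]
Op 7: conn=24 S1=53 S2=15 S3=37 blocked=[]
Op 8: conn=16 S1=53 S2=15 S3=29 blocked=[]
Op 9: conn=43 S1=53 S2=15 S3=29 blocked=[]
Op 10: conn=33 S1=53 S2=5 S3=29 blocked=[]
Op 11: conn=15 S1=53 S2=-13 S3=29 blocked=[2]
Op 12: conn=39 S1=53 S2=-13 S3=29 blocked=[2]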